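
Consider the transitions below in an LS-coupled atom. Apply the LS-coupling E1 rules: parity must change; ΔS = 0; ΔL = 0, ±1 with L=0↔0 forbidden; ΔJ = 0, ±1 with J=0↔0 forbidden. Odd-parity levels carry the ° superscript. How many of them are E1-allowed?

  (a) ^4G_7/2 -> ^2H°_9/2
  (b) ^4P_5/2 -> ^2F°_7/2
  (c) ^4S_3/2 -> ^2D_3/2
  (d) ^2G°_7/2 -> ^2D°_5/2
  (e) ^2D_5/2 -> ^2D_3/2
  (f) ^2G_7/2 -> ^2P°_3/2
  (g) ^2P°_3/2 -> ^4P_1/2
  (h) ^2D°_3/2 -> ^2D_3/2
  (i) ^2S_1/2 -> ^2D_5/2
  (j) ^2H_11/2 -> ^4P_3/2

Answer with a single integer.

(a) forbidden (ΔS fails)
(b) forbidden (ΔS, ΔL fail)
(c) forbidden (parity, ΔS, ΔL fail)
(d) forbidden (parity, ΔL fail)
(e) forbidden (parity fails)
(f) forbidden (ΔL, ΔJ fail)
(g) forbidden (ΔS fails)
(h) allowed
(i) forbidden (parity, ΔL, ΔJ fail)
(j) forbidden (parity, ΔS, ΔL, ΔJ fail)
Total allowed: 1 of 10.

1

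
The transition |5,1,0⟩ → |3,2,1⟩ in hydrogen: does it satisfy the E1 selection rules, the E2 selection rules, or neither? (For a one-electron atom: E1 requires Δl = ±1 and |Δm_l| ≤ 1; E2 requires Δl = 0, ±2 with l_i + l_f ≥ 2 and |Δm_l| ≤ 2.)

E1

Δl = 2 − 1 = +1; l_i + l_f = 3.
Δm_l = +1.
E1 (Δl = ±1, |Δm_l| ≤ 1): satisfied.
E2 (Δl = 0,±2, l_i+l_f ≥ 2, |Δm_l| ≤ 2): not satisfied.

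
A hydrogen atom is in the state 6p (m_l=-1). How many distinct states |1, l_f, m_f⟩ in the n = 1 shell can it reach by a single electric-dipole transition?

1

E1 requires Δl = ±1, so l_f ∈ {0, 2}; with 0 ≤ l_f ≤ n_f−1 = 0, the allowed l_f values are {0}.
For l_f = 0: m_f ∈ {m_i−1, m_i, m_i+1} ∩ [−0, 0] = {0} → 1 state.
Total: 1.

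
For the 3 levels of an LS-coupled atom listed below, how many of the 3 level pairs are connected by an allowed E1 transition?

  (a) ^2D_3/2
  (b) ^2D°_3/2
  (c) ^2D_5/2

(a)–(b): allowed.
(a)–(c): forbidden (parity).
(b)–(c): allowed.
Allowed pairs: 2 of 3.

2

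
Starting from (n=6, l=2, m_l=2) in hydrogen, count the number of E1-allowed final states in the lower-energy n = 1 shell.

0

E1 requires l_f ∈ {1, 3}, but neither lies in [0, 0], so no final state is reachable.
Total: 0.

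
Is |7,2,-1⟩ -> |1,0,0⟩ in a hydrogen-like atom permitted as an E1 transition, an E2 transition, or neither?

Δl = 0 − 2 = -2; l_i + l_f = 2.
Δm_l = +1.
E1 (Δl = ±1, |Δm_l| ≤ 1): not satisfied.
E2 (Δl = 0,±2, l_i+l_f ≥ 2, |Δm_l| ≤ 2): satisfied.

E2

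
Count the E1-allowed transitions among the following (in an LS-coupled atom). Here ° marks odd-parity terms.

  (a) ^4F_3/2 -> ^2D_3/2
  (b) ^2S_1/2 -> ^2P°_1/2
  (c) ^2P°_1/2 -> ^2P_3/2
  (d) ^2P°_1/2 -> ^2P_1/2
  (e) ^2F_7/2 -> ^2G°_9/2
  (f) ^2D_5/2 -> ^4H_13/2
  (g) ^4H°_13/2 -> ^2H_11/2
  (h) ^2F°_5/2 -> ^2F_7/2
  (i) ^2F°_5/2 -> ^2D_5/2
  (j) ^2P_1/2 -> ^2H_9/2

6

(a) forbidden (parity, ΔS fail)
(b) allowed
(c) allowed
(d) allowed
(e) allowed
(f) forbidden (parity, ΔS, ΔL, ΔJ fail)
(g) forbidden (ΔS fails)
(h) allowed
(i) allowed
(j) forbidden (parity, ΔL, ΔJ fail)
Total allowed: 6 of 10.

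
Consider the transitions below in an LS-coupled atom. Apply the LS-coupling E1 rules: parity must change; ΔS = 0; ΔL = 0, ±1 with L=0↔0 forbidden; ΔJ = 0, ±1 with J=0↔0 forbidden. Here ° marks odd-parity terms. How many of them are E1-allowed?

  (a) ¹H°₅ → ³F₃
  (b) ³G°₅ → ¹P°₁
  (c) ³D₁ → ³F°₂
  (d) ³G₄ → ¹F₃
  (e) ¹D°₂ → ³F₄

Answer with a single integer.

1

(a) forbidden (ΔS, ΔL, ΔJ fail)
(b) forbidden (parity, ΔS, ΔL, ΔJ fail)
(c) allowed
(d) forbidden (parity, ΔS fail)
(e) forbidden (ΔS, ΔJ fail)
Total allowed: 1 of 5.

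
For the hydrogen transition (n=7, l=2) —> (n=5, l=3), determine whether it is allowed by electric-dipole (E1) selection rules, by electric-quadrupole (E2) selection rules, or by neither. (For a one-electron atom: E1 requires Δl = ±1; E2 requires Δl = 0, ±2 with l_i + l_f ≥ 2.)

E1

Δl = 3 − 2 = +1; l_i + l_f = 5.
E1 (Δl = ±1): satisfied.
E2 (Δl = 0,±2, l_i+l_f ≥ 2): not satisfied.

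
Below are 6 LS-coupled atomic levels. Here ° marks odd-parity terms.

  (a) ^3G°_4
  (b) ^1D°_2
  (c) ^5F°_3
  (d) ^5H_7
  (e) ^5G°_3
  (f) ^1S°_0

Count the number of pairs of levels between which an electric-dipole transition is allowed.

0

(a)–(b): forbidden (parity, ΔS, ΔL, ΔJ).
(a)–(c): forbidden (parity, ΔS).
(a)–(d): forbidden (ΔS, ΔJ).
(a)–(e): forbidden (parity, ΔS).
(a)–(f): forbidden (parity, ΔS, ΔL, ΔJ).
(b)–(c): forbidden (parity, ΔS).
(b)–(d): forbidden (ΔS, ΔL, ΔJ).
(b)–(e): forbidden (parity, ΔS, ΔL).
(b)–(f): forbidden (parity, ΔL, ΔJ).
(c)–(d): forbidden (ΔL, ΔJ).
(c)–(e): forbidden (parity).
(c)–(f): forbidden (parity, ΔS, ΔL, ΔJ).
(d)–(e): forbidden (ΔJ).
(d)–(f): forbidden (ΔS, ΔL, ΔJ).
(e)–(f): forbidden (parity, ΔS, ΔL, ΔJ).
Allowed pairs: 0 of 15.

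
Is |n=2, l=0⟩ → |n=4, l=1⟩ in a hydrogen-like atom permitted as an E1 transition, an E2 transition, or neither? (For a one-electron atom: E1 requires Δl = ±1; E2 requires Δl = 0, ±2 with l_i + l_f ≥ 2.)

E1

Δl = 1 − 0 = +1; l_i + l_f = 1.
E1 (Δl = ±1): satisfied.
E2 (Δl = 0,±2, l_i+l_f ≥ 2): not satisfied.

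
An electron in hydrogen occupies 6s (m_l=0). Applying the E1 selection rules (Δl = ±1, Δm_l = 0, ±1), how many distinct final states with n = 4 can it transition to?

E1 requires Δl = ±1, so l_f ∈ {-1, 1}; with 0 ≤ l_f ≤ n_f−1 = 3, the allowed l_f values are {1}.
For l_f = 1: m_f ∈ {m_i−1, m_i, m_i+1} ∩ [−1, 1] = {-1, 0, 1} → 3 states.
Total: 3.

3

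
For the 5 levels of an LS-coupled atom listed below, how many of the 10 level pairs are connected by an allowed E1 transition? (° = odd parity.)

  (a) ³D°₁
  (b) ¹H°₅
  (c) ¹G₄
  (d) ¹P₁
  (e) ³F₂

2

(a)–(b): forbidden (parity, ΔS, ΔL, ΔJ).
(a)–(c): forbidden (ΔS, ΔL, ΔJ).
(a)–(d): forbidden (ΔS).
(a)–(e): allowed.
(b)–(c): allowed.
(b)–(d): forbidden (ΔL, ΔJ).
(b)–(e): forbidden (ΔS, ΔL, ΔJ).
(c)–(d): forbidden (parity, ΔL, ΔJ).
(c)–(e): forbidden (parity, ΔS, ΔJ).
(d)–(e): forbidden (parity, ΔS, ΔL).
Allowed pairs: 2 of 10.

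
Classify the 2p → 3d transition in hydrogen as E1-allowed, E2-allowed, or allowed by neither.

E1

Δl = 2 − 1 = +1; l_i + l_f = 3.
E1 (Δl = ±1): satisfied.
E2 (Δl = 0,±2, l_i+l_f ≥ 2): not satisfied.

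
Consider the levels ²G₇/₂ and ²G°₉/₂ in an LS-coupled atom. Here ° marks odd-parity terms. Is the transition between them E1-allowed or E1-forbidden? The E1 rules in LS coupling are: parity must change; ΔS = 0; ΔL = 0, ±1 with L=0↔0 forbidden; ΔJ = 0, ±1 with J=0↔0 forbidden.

allowed

ΔL = 0, ±1 (not L=0↔0): L: 4 → 4, ΔL = +0 — passes.
ΔJ = 0, ±1 (not J=0↔0): J: 7/2 → 9/2, ΔJ = +1 — passes.
Parity must change: even → odd — passes.
ΔS = 0: S: 1/2 → 1/2 — passes.
All four E1 rules are satisfied.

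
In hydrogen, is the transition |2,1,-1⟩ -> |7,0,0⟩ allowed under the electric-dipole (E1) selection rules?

Initial l = 1, final l = 0, so Δl = -1. E1 requires Δl = ±1: satisfied.
m_l: -1 → 0 (Δm_l = +1). |Δm_l| ≤ 1 satisfied.
All E1 selection rules are satisfied.

allowed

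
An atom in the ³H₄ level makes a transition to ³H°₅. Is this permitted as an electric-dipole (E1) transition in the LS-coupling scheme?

ΔS = 0: S: 1 → 1 — passes.
Parity must change: even → odd — passes.
ΔL = 0, ±1 (not L=0↔0): L: 5 → 5, ΔL = +0 — passes.
ΔJ = 0, ±1 (not J=0↔0): J: 4 → 5, ΔJ = +1 — passes.
All four E1 rules are satisfied.

allowed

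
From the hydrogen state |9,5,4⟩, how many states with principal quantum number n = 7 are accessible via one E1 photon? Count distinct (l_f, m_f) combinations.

5

E1 requires Δl = ±1, so l_f ∈ {4, 6}; with 0 ≤ l_f ≤ n_f−1 = 6, the allowed l_f values are {4, 6}.
For l_f = 4: m_f ∈ {m_i−1, m_i, m_i+1} ∩ [−4, 4] = {3, 4} → 2 states.
For l_f = 6: m_f ∈ {m_i−1, m_i, m_i+1} ∩ [−6, 6] = {3, 4, 5} → 3 states.
Total: 5.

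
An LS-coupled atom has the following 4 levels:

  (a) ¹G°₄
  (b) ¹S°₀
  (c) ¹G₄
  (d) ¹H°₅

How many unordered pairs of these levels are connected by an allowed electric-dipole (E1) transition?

(a)–(b): forbidden (parity, ΔL, ΔJ).
(a)–(c): allowed.
(a)–(d): forbidden (parity).
(b)–(c): forbidden (ΔL, ΔJ).
(b)–(d): forbidden (parity, ΔL, ΔJ).
(c)–(d): allowed.
Allowed pairs: 2 of 6.

2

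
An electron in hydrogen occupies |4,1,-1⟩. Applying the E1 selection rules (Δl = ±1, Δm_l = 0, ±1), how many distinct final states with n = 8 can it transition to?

4

E1 requires Δl = ±1, so l_f ∈ {0, 2}; with 0 ≤ l_f ≤ n_f−1 = 7, the allowed l_f values are {0, 2}.
For l_f = 0: m_f ∈ {m_i−1, m_i, m_i+1} ∩ [−0, 0] = {0} → 1 state.
For l_f = 2: m_f ∈ {m_i−1, m_i, m_i+1} ∩ [−2, 2] = {-2, -1, 0} → 3 states.
Total: 4.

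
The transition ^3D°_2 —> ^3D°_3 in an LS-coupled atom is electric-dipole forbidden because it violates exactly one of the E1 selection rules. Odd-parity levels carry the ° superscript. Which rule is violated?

parity

Parity must change: odd → odd — violated.
ΔS = 0: S: 1 → 1 — satisfied.
ΔL = 0, ±1 (not L=0↔0): L: 2 → 2, ΔL = +0 — satisfied.
ΔJ = 0, ±1 (not J=0↔0): J: 2 → 3, ΔJ = +1 — satisfied.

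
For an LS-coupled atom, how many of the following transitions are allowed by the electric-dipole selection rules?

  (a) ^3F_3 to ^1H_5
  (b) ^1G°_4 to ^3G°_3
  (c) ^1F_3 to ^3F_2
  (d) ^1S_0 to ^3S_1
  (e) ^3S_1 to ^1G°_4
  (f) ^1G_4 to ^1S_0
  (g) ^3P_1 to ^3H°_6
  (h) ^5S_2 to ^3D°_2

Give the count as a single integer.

0

(a) forbidden (parity, ΔS, ΔL, ΔJ fail)
(b) forbidden (parity, ΔS fail)
(c) forbidden (parity, ΔS fail)
(d) forbidden (parity, ΔS, ΔL fail)
(e) forbidden (ΔS, ΔL, ΔJ fail)
(f) forbidden (parity, ΔL, ΔJ fail)
(g) forbidden (ΔL, ΔJ fail)
(h) forbidden (ΔS, ΔL fail)
Total allowed: 0 of 8.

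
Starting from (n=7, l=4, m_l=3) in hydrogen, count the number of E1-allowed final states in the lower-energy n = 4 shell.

2

E1 requires Δl = ±1, so l_f ∈ {3, 5}; with 0 ≤ l_f ≤ n_f−1 = 3, the allowed l_f values are {3}.
For l_f = 3: m_f ∈ {m_i−1, m_i, m_i+1} ∩ [−3, 3] = {2, 3} → 2 states.
Total: 2.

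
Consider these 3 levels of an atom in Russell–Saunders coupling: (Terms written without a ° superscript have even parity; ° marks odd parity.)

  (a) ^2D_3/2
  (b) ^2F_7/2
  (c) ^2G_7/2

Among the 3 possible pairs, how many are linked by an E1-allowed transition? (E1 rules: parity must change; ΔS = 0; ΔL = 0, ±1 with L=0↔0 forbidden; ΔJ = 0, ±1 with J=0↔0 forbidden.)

0

(a)–(b): forbidden (parity, ΔJ).
(a)–(c): forbidden (parity, ΔL, ΔJ).
(b)–(c): forbidden (parity).
Allowed pairs: 0 of 3.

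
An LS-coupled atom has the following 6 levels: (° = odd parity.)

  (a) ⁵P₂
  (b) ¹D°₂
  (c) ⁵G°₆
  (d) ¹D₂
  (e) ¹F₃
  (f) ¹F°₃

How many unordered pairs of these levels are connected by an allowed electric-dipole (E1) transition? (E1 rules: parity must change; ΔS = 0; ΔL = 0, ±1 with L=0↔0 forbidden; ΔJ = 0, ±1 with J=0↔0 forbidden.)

4

(a)–(b): forbidden (ΔS).
(a)–(c): forbidden (ΔL, ΔJ).
(a)–(d): forbidden (parity, ΔS).
(a)–(e): forbidden (parity, ΔS, ΔL).
(a)–(f): forbidden (ΔS, ΔL).
(b)–(c): forbidden (parity, ΔS, ΔL, ΔJ).
(b)–(d): allowed.
(b)–(e): allowed.
(b)–(f): forbidden (parity).
(c)–(d): forbidden (ΔS, ΔL, ΔJ).
(c)–(e): forbidden (ΔS, ΔJ).
(c)–(f): forbidden (parity, ΔS, ΔJ).
(d)–(e): forbidden (parity).
(d)–(f): allowed.
(e)–(f): allowed.
Allowed pairs: 4 of 15.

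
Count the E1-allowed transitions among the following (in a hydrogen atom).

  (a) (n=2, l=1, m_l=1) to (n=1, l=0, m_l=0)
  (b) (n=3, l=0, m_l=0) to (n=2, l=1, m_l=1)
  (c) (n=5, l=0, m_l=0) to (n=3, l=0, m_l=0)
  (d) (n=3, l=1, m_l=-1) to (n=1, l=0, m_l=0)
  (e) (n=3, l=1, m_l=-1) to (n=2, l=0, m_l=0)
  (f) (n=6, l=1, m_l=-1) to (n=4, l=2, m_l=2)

(a) allowed
(b) allowed
(c) forbidden — Δl = +0 (E1 requires Δl = ±1)
(d) allowed
(e) allowed
(f) forbidden — Δm_l = +3 (E1 requires Δm_l = 0, ±1)
Total allowed: 4 of 6.

4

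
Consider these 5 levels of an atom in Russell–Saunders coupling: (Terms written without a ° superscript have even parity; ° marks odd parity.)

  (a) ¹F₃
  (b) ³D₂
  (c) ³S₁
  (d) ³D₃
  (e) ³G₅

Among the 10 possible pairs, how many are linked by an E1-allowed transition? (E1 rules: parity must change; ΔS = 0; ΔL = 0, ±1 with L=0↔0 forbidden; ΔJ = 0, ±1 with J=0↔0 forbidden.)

0

(a)–(b): forbidden (parity, ΔS).
(a)–(c): forbidden (parity, ΔS, ΔL, ΔJ).
(a)–(d): forbidden (parity, ΔS).
(a)–(e): forbidden (parity, ΔS, ΔJ).
(b)–(c): forbidden (parity, ΔL).
(b)–(d): forbidden (parity).
(b)–(e): forbidden (parity, ΔL, ΔJ).
(c)–(d): forbidden (parity, ΔL, ΔJ).
(c)–(e): forbidden (parity, ΔL, ΔJ).
(d)–(e): forbidden (parity, ΔL, ΔJ).
Allowed pairs: 0 of 10.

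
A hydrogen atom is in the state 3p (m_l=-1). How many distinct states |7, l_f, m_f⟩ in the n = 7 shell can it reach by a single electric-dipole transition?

4

E1 requires Δl = ±1, so l_f ∈ {0, 2}; with 0 ≤ l_f ≤ n_f−1 = 6, the allowed l_f values are {0, 2}.
For l_f = 0: m_f ∈ {m_i−1, m_i, m_i+1} ∩ [−0, 0] = {0} → 1 state.
For l_f = 2: m_f ∈ {m_i−1, m_i, m_i+1} ∩ [−2, 2] = {-2, -1, 0} → 3 states.
Total: 4.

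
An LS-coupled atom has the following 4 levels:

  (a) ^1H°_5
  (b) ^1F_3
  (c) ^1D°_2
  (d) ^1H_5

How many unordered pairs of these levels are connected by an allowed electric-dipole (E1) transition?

2

(a)–(b): forbidden (ΔL, ΔJ).
(a)–(c): forbidden (parity, ΔL, ΔJ).
(a)–(d): allowed.
(b)–(c): allowed.
(b)–(d): forbidden (parity, ΔL, ΔJ).
(c)–(d): forbidden (ΔL, ΔJ).
Allowed pairs: 2 of 6.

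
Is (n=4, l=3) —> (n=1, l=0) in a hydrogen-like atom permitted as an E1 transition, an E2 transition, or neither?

neither

Δl = 0 − 3 = -3; l_i + l_f = 3.
E1 (Δl = ±1): not satisfied.
E2 (Δl = 0,±2, l_i+l_f ≥ 2): not satisfied.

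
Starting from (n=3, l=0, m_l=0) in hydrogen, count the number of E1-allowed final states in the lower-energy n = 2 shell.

E1 requires Δl = ±1, so l_f ∈ {-1, 1}; with 0 ≤ l_f ≤ n_f−1 = 1, the allowed l_f values are {1}.
For l_f = 1: m_f ∈ {m_i−1, m_i, m_i+1} ∩ [−1, 1] = {-1, 0, 1} → 3 states.
Total: 3.

3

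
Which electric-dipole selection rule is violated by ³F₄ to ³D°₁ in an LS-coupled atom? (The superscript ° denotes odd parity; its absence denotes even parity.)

Reading off the term symbols: S 1→1, L 3→2, J 4→1, parity even→odd.
Parity must change: even → odd — satisfied.
ΔS = 0: S: 1 → 1 — satisfied.
ΔL = 0, ±1 (not L=0↔0): L: 3 → 2, ΔL = -1 — satisfied.
ΔJ = 0, ±1 (not J=0↔0): J: 4 → 1, ΔJ = -3 — violated.

the ΔJ = 0, ±1 rule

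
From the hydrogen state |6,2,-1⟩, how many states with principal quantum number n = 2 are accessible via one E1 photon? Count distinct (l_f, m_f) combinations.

2

E1 requires Δl = ±1, so l_f ∈ {1, 3}; with 0 ≤ l_f ≤ n_f−1 = 1, the allowed l_f values are {1}.
For l_f = 1: m_f ∈ {m_i−1, m_i, m_i+1} ∩ [−1, 1] = {-1, 0} → 2 states.
Total: 2.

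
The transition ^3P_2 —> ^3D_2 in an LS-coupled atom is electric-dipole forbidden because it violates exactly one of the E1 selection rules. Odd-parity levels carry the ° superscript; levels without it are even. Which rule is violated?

Reading off the term symbols: S 1→1, L 1→2, J 2→2, parity even→even.
Parity must change: even → even — fails.
ΔS = 0: S: 1 → 1 — passes.
ΔL = 0, ±1 (not L=0↔0): L: 1 → 2, ΔL = +1 — passes.
ΔJ = 0, ±1 (not J=0↔0): J: 2 → 2, ΔJ = +0 — passes.

parity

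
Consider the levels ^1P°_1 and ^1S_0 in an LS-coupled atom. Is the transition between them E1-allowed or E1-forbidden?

allowed

ΔS = 0: S: 0 → 0 — ok.
ΔL = 0, ±1 (not L=0↔0): L: 1 → 0, ΔL = -1 — ok.
ΔJ = 0, ±1 (not J=0↔0): J: 1 → 0, ΔJ = -1 — ok.
Parity must change: odd → even — ok.
All four E1 rules are satisfied.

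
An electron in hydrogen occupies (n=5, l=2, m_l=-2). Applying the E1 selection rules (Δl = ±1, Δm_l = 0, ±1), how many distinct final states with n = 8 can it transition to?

4

E1 requires Δl = ±1, so l_f ∈ {1, 3}; with 0 ≤ l_f ≤ n_f−1 = 7, the allowed l_f values are {1, 3}.
For l_f = 1: m_f ∈ {m_i−1, m_i, m_i+1} ∩ [−1, 1] = {-1} → 1 state.
For l_f = 3: m_f ∈ {m_i−1, m_i, m_i+1} ∩ [−3, 3] = {-3, -2, -1} → 3 states.
Total: 4.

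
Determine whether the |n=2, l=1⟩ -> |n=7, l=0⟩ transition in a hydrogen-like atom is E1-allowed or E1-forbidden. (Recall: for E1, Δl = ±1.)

allowed

l: 1 → 0 (Δl = -1). Δl = ±1 passes.
All E1 selection rules are satisfied.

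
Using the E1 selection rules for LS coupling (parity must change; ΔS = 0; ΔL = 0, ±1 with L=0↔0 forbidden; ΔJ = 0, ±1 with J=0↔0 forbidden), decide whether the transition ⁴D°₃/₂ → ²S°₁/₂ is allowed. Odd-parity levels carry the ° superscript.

forbidden

Parity must change: odd → odd — fails.
ΔS = 0: S: 3/2 → 1/2 — fails.
ΔL = 0, ±1 (not L=0↔0): L: 2 → 0, ΔL = -2 — fails.
ΔJ = 0, ±1 (not J=0↔0): J: 3/2 → 1/2, ΔJ = -1 — passes.
Rule(s) violated: parity, ΔS, ΔL.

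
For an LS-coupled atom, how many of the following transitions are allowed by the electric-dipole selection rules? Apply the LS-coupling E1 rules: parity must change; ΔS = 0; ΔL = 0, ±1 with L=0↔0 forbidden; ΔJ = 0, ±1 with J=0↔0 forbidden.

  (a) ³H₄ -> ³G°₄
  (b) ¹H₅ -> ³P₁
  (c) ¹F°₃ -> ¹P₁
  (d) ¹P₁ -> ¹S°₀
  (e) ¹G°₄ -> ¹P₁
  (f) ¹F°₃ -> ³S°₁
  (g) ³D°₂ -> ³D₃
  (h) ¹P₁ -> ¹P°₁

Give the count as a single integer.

4

(a) allowed
(b) forbidden (parity, ΔS, ΔL, ΔJ fail)
(c) forbidden (ΔL, ΔJ fail)
(d) allowed
(e) forbidden (ΔL, ΔJ fail)
(f) forbidden (parity, ΔS, ΔL, ΔJ fail)
(g) allowed
(h) allowed
Total allowed: 4 of 8.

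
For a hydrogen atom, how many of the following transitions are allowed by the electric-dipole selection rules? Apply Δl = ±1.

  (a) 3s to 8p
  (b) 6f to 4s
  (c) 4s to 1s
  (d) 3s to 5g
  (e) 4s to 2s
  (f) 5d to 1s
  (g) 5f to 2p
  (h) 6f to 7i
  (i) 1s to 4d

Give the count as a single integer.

1

(a) allowed
(b) forbidden — Δl = -3 (E1 requires Δl = ±1)
(c) forbidden — Δl = +0 (E1 requires Δl = ±1)
(d) forbidden — Δl = +4 (E1 requires Δl = ±1)
(e) forbidden — Δl = +0 (E1 requires Δl = ±1)
(f) forbidden — Δl = -2 (E1 requires Δl = ±1)
(g) forbidden — Δl = -2 (E1 requires Δl = ±1)
(h) forbidden — Δl = +3 (E1 requires Δl = ±1)
(i) forbidden — Δl = +2 (E1 requires Δl = ±1)
Total allowed: 1 of 9.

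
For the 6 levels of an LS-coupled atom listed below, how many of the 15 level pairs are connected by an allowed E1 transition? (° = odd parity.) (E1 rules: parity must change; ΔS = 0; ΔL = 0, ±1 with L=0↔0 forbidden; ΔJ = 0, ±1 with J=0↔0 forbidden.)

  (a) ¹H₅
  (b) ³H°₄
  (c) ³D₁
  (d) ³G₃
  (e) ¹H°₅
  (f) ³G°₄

3

(a)–(b): forbidden (ΔS).
(a)–(c): forbidden (parity, ΔS, ΔL, ΔJ).
(a)–(d): forbidden (parity, ΔS, ΔJ).
(a)–(e): allowed.
(a)–(f): forbidden (ΔS).
(b)–(c): forbidden (ΔL, ΔJ).
(b)–(d): allowed.
(b)–(e): forbidden (parity, ΔS).
(b)–(f): forbidden (parity).
(c)–(d): forbidden (parity, ΔL, ΔJ).
(c)–(e): forbidden (ΔS, ΔL, ΔJ).
(c)–(f): forbidden (ΔL, ΔJ).
(d)–(e): forbidden (ΔS, ΔJ).
(d)–(f): allowed.
(e)–(f): forbidden (parity, ΔS).
Allowed pairs: 3 of 15.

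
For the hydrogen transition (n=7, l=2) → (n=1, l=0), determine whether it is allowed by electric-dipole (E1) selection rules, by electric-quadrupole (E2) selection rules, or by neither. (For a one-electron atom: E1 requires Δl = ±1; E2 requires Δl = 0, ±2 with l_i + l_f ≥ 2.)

E2

Δl = 0 − 2 = -2; l_i + l_f = 2.
E1 (Δl = ±1): not satisfied.
E2 (Δl = 0,±2, l_i+l_f ≥ 2): satisfied.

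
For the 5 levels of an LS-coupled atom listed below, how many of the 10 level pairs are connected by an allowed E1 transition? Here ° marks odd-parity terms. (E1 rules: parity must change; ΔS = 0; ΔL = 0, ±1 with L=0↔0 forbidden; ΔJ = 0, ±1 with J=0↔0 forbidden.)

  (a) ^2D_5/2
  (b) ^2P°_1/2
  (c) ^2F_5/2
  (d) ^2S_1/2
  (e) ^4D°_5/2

(a)–(b): forbidden (ΔJ).
(a)–(c): forbidden (parity).
(a)–(d): forbidden (parity, ΔL, ΔJ).
(a)–(e): forbidden (ΔS).
(b)–(c): forbidden (ΔL, ΔJ).
(b)–(d): allowed.
(b)–(e): forbidden (parity, ΔS, ΔJ).
(c)–(d): forbidden (parity, ΔL, ΔJ).
(c)–(e): forbidden (ΔS).
(d)–(e): forbidden (ΔS, ΔL, ΔJ).
Allowed pairs: 1 of 10.

1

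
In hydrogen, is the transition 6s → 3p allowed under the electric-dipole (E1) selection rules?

allowed

Δl = 1 − 0 = +1; the E1 rule Δl = ±1 is satisfied.
All E1 selection rules are satisfied.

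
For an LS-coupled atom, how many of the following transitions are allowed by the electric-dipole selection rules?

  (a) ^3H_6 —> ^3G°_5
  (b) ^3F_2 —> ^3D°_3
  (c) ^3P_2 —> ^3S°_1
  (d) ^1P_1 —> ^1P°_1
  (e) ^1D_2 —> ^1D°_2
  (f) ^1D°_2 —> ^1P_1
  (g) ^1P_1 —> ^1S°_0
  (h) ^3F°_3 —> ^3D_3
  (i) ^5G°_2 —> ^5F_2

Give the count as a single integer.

(a) allowed
(b) allowed
(c) allowed
(d) allowed
(e) allowed
(f) allowed
(g) allowed
(h) allowed
(i) allowed
Total allowed: 9 of 9.

9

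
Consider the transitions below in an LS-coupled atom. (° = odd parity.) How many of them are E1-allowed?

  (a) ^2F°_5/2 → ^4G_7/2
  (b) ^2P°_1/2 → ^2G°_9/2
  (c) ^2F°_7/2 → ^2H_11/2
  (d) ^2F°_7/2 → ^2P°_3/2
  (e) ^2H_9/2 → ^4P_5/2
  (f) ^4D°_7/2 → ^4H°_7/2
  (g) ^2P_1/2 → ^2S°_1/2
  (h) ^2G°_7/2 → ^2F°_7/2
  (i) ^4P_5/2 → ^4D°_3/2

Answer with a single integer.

(a) forbidden (ΔS fails)
(b) forbidden (parity, ΔL, ΔJ fail)
(c) forbidden (ΔL, ΔJ fail)
(d) forbidden (parity, ΔL, ΔJ fail)
(e) forbidden (parity, ΔS, ΔL, ΔJ fail)
(f) forbidden (parity, ΔL fail)
(g) allowed
(h) forbidden (parity fails)
(i) allowed
Total allowed: 2 of 9.

2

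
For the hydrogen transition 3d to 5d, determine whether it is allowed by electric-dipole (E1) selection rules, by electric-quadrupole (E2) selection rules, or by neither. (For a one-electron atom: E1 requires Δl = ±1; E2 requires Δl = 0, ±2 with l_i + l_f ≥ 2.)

E2

Δl = 2 − 2 = +0; l_i + l_f = 4.
E1 (Δl = ±1): not satisfied.
E2 (Δl = 0,±2, l_i+l_f ≥ 2): satisfied.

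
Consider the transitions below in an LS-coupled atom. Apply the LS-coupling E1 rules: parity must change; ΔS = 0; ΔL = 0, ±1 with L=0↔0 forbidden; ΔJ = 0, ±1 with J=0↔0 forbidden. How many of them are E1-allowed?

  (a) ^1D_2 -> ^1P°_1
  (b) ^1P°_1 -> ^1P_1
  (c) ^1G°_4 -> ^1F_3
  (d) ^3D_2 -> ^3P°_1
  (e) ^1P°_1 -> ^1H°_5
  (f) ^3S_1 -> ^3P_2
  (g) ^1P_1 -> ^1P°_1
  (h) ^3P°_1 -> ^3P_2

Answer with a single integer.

(a) allowed
(b) allowed
(c) allowed
(d) allowed
(e) forbidden (parity, ΔL, ΔJ fail)
(f) forbidden (parity fails)
(g) allowed
(h) allowed
Total allowed: 6 of 8.

6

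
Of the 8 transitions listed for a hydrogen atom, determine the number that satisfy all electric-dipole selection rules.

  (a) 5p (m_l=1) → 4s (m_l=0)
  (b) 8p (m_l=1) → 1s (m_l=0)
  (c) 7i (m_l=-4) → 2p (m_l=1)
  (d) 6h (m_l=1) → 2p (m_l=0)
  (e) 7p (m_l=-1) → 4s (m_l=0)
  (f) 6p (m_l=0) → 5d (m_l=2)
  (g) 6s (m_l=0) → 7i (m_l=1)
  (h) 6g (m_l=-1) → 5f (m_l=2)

3

(a) allowed
(b) allowed
(c) forbidden — Δl = -5 (E1 requires Δl = ±1); Δm_l = +5 (E1 requires Δm_l = 0, ±1)
(d) forbidden — Δl = -4 (E1 requires Δl = ±1)
(e) allowed
(f) forbidden — Δm_l = +2 (E1 requires Δm_l = 0, ±1)
(g) forbidden — Δl = +6 (E1 requires Δl = ±1)
(h) forbidden — Δm_l = +3 (E1 requires Δm_l = 0, ±1)
Total allowed: 3 of 8.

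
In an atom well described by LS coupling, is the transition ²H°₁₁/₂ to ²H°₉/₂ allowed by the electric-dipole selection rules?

forbidden

Initial level: S=1/2, L=5, J=11/2, parity odd. Final level: S=1/2, L=5, J=9/2, parity odd.
Parity must change: odd → odd — fails.
ΔS = 0: S: 1/2 → 1/2 — passes.
ΔL = 0, ±1 (not L=0↔0): L: 5 → 5, ΔL = +0 — passes.
ΔJ = 0, ±1 (not J=0↔0): J: 11/2 → 9/2, ΔJ = -1 — passes.
Rule(s) violated: parity.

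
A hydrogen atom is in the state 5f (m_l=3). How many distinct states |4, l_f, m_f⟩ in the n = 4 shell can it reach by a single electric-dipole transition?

1

E1 requires Δl = ±1, so l_f ∈ {2, 4}; with 0 ≤ l_f ≤ n_f−1 = 3, the allowed l_f values are {2}.
For l_f = 2: m_f ∈ {m_i−1, m_i, m_i+1} ∩ [−2, 2] = {2} → 1 state.
Total: 1.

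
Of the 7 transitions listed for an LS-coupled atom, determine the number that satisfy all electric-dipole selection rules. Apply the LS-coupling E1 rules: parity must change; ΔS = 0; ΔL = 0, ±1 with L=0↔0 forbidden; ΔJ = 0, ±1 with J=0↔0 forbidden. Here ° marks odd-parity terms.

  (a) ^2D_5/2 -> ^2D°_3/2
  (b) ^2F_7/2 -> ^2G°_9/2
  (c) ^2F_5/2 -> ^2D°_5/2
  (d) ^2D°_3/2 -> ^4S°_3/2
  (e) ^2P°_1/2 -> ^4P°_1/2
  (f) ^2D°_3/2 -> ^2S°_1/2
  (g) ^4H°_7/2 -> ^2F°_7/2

(a) allowed
(b) allowed
(c) allowed
(d) forbidden (parity, ΔS, ΔL fail)
(e) forbidden (parity, ΔS fail)
(f) forbidden (parity, ΔL fail)
(g) forbidden (parity, ΔS, ΔL fail)
Total allowed: 3 of 7.

3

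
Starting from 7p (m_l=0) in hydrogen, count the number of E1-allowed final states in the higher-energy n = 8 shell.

E1 requires Δl = ±1, so l_f ∈ {0, 2}; with 0 ≤ l_f ≤ n_f−1 = 7, the allowed l_f values are {0, 2}.
For l_f = 0: m_f ∈ {m_i−1, m_i, m_i+1} ∩ [−0, 0] = {0} → 1 state.
For l_f = 2: m_f ∈ {m_i−1, m_i, m_i+1} ∩ [−2, 2] = {-1, 0, 1} → 3 states.
Total: 4.

4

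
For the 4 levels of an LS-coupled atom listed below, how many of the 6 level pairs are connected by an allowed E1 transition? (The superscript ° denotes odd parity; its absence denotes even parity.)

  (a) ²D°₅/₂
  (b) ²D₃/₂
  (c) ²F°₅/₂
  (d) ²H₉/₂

(a)–(b): allowed.
(a)–(c): forbidden (parity).
(a)–(d): forbidden (ΔL, ΔJ).
(b)–(c): allowed.
(b)–(d): forbidden (parity, ΔL, ΔJ).
(c)–(d): forbidden (ΔL, ΔJ).
Allowed pairs: 2 of 6.

2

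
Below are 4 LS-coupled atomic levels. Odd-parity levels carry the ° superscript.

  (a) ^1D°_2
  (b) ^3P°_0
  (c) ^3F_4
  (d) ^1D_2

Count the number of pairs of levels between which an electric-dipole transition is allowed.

1

(a)–(b): forbidden (parity, ΔS, ΔJ).
(a)–(c): forbidden (ΔS, ΔJ).
(a)–(d): allowed.
(b)–(c): forbidden (ΔL, ΔJ).
(b)–(d): forbidden (ΔS, ΔJ).
(c)–(d): forbidden (parity, ΔS, ΔJ).
Allowed pairs: 1 of 6.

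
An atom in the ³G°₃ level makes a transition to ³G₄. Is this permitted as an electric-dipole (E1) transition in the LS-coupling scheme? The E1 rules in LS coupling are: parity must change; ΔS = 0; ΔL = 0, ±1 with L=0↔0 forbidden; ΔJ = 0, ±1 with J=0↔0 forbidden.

Reading off the term symbols: S 1→1, L 4→4, J 3→4, parity odd→even.
ΔL = 0, ±1 (not L=0↔0): L: 4 → 4, ΔL = +0 — passes.
ΔJ = 0, ±1 (not J=0↔0): J: 3 → 4, ΔJ = +1 — passes.
Parity must change: odd → even — passes.
ΔS = 0: S: 1 → 1 — passes.
All four E1 rules are satisfied.

allowed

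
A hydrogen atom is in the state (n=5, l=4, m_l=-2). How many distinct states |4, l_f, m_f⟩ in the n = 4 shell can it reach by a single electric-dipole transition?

E1 requires Δl = ±1, so l_f ∈ {3, 5}; with 0 ≤ l_f ≤ n_f−1 = 3, the allowed l_f values are {3}.
For l_f = 3: m_f ∈ {m_i−1, m_i, m_i+1} ∩ [−3, 3] = {-3, -2, -1} → 3 states.
Total: 3.

3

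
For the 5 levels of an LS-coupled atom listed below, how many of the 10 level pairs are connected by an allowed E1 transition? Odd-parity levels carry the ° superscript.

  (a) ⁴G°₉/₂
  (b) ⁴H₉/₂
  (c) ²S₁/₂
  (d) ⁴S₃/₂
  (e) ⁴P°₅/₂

(a)–(b): allowed.
(a)–(c): forbidden (ΔS, ΔL, ΔJ).
(a)–(d): forbidden (ΔL, ΔJ).
(a)–(e): forbidden (parity, ΔL, ΔJ).
(b)–(c): forbidden (parity, ΔS, ΔL, ΔJ).
(b)–(d): forbidden (parity, ΔL, ΔJ).
(b)–(e): forbidden (ΔL, ΔJ).
(c)–(d): forbidden (parity, ΔS, ΔL).
(c)–(e): forbidden (ΔS, ΔJ).
(d)–(e): allowed.
Allowed pairs: 2 of 10.

2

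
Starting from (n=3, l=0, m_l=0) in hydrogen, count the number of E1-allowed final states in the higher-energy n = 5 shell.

E1 requires Δl = ±1, so l_f ∈ {-1, 1}; with 0 ≤ l_f ≤ n_f−1 = 4, the allowed l_f values are {1}.
For l_f = 1: m_f ∈ {m_i−1, m_i, m_i+1} ∩ [−1, 1] = {-1, 0, 1} → 3 states.
Total: 3.

3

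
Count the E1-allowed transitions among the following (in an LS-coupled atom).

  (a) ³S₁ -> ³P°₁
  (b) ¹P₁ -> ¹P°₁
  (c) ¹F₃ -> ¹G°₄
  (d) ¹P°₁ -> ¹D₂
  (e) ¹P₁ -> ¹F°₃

4

(a) allowed
(b) allowed
(c) allowed
(d) allowed
(e) forbidden (ΔL, ΔJ fail)
Total allowed: 4 of 5.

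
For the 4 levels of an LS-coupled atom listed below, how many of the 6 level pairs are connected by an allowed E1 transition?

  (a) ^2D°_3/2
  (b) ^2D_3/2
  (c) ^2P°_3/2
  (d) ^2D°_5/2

(a)–(b): allowed.
(a)–(c): forbidden (parity).
(a)–(d): forbidden (parity).
(b)–(c): allowed.
(b)–(d): allowed.
(c)–(d): forbidden (parity).
Allowed pairs: 3 of 6.

3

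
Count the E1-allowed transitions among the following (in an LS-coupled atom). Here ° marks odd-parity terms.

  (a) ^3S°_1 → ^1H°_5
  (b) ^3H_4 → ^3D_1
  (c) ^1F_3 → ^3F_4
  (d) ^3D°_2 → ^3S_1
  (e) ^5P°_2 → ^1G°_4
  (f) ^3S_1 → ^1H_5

(a) forbidden (parity, ΔS, ΔL, ΔJ fail)
(b) forbidden (parity, ΔL, ΔJ fail)
(c) forbidden (parity, ΔS fail)
(d) forbidden (ΔL fails)
(e) forbidden (parity, ΔS, ΔL, ΔJ fail)
(f) forbidden (parity, ΔS, ΔL, ΔJ fail)
Total allowed: 0 of 6.

0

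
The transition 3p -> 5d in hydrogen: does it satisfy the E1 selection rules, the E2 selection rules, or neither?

E1

Δl = 2 − 1 = +1; l_i + l_f = 3.
E1 (Δl = ±1): satisfied.
E2 (Δl = 0,±2, l_i+l_f ≥ 2): not satisfied.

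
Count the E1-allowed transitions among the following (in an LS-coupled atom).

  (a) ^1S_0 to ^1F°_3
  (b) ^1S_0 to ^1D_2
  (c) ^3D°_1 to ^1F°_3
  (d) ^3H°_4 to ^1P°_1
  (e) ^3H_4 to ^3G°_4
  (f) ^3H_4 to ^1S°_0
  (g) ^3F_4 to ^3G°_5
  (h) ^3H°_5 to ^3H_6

(a) forbidden (ΔL, ΔJ fail)
(b) forbidden (parity, ΔL, ΔJ fail)
(c) forbidden (parity, ΔS, ΔJ fail)
(d) forbidden (parity, ΔS, ΔL, ΔJ fail)
(e) allowed
(f) forbidden (ΔS, ΔL, ΔJ fail)
(g) allowed
(h) allowed
Total allowed: 3 of 8.

3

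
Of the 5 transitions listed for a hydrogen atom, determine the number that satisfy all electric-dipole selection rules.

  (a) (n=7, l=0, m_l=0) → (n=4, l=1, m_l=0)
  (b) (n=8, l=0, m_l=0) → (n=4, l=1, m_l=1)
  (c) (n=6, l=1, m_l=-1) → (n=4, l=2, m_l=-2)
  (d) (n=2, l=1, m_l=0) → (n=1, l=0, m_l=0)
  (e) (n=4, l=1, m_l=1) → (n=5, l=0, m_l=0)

5

(a) allowed
(b) allowed
(c) allowed
(d) allowed
(e) allowed
Total allowed: 5 of 5.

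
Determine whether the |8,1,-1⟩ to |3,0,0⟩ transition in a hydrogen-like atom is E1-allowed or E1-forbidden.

Initial l = 1, final l = 0, so Δl = -1. E1 requires Δl = ±1: ok.
m_l: -1 → 0 (Δm_l = +1). |Δm_l| ≤ 1 ok.
All E1 selection rules are satisfied.

allowed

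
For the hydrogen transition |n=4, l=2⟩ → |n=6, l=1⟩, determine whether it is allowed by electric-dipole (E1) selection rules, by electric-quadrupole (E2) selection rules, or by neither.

Δl = 1 − 2 = -1; l_i + l_f = 3.
E1 (Δl = ±1): satisfied.
E2 (Δl = 0,±2, l_i+l_f ≥ 2): not satisfied.

E1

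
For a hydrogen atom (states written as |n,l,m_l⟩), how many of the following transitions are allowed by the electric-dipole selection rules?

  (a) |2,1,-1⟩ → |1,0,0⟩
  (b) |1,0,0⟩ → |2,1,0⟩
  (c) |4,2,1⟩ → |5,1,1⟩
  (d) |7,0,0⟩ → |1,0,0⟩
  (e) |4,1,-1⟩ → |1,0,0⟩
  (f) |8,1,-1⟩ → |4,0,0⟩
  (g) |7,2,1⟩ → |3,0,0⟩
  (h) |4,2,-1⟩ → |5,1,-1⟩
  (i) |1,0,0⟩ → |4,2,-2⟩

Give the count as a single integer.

(a) allowed
(b) allowed
(c) allowed
(d) forbidden — Δl = +0 (E1 requires Δl = ±1)
(e) allowed
(f) allowed
(g) forbidden — Δl = -2 (E1 requires Δl = ±1)
(h) allowed
(i) forbidden — Δl = +2 (E1 requires Δl = ±1); Δm_l = -2 (E1 requires Δm_l = 0, ±1)
Total allowed: 6 of 9.

6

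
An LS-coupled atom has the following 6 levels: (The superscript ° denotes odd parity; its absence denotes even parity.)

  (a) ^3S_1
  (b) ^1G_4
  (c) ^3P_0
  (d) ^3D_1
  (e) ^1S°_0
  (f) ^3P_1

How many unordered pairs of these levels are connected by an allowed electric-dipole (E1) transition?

(a)–(b): forbidden (parity, ΔS, ΔL, ΔJ).
(a)–(c): forbidden (parity).
(a)–(d): forbidden (parity, ΔL).
(a)–(e): forbidden (ΔS, ΔL).
(a)–(f): forbidden (parity).
(b)–(c): forbidden (parity, ΔS, ΔL, ΔJ).
(b)–(d): forbidden (parity, ΔS, ΔL, ΔJ).
(b)–(e): forbidden (ΔL, ΔJ).
(b)–(f): forbidden (parity, ΔS, ΔL, ΔJ).
(c)–(d): forbidden (parity).
(c)–(e): forbidden (ΔS, ΔJ).
(c)–(f): forbidden (parity).
(d)–(e): forbidden (ΔS, ΔL).
(d)–(f): forbidden (parity).
(e)–(f): forbidden (ΔS).
Allowed pairs: 0 of 15.

0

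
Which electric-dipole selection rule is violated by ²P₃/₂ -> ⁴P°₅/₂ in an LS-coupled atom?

Reading off the term symbols: S 1/2→3/2, L 1→1, J 3/2→5/2, parity even→odd.
Parity must change: even → odd — passes.
ΔS = 0: S: 1/2 → 3/2 — fails.
ΔL = 0, ±1 (not L=0↔0): L: 1 → 1, ΔL = +0 — passes.
ΔJ = 0, ±1 (not J=0↔0): J: 3/2 → 5/2, ΔJ = +1 — passes.

the ΔS = 0 rule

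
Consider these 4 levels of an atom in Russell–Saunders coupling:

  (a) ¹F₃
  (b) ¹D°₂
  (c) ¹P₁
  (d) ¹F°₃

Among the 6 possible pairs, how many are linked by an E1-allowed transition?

3

(a)–(b): allowed.
(a)–(c): forbidden (parity, ΔL, ΔJ).
(a)–(d): allowed.
(b)–(c): allowed.
(b)–(d): forbidden (parity).
(c)–(d): forbidden (ΔL, ΔJ).
Allowed pairs: 3 of 6.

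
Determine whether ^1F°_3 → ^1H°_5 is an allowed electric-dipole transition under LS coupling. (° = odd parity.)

Initial level: S=0, L=3, J=3, parity odd. Final level: S=0, L=5, J=5, parity odd.
Parity must change: odd → odd — fails.
ΔS = 0: S: 0 → 0 — passes.
ΔL = 0, ±1 (not L=0↔0): L: 3 → 5, ΔL = +2 — fails.
ΔJ = 0, ±1 (not J=0↔0): J: 3 → 5, ΔJ = +2 — fails.
Rule(s) violated: parity, ΔL, ΔJ.

forbidden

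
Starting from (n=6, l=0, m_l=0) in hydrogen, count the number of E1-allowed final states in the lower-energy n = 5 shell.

E1 requires Δl = ±1, so l_f ∈ {-1, 1}; with 0 ≤ l_f ≤ n_f−1 = 4, the allowed l_f values are {1}.
For l_f = 1: m_f ∈ {m_i−1, m_i, m_i+1} ∩ [−1, 1] = {-1, 0, 1} → 3 states.
Total: 3.

3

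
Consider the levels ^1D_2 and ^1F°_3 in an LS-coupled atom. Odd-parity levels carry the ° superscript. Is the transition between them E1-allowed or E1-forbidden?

allowed

Initial level: S=0, L=2, J=2, parity even. Final level: S=0, L=3, J=3, parity odd.
Parity must change: even → odd — ✓.
ΔS = 0: S: 0 → 0 — ✓.
ΔL = 0, ±1 (not L=0↔0): L: 2 → 3, ΔL = +1 — ✓.
ΔJ = 0, ±1 (not J=0↔0): J: 2 → 3, ΔJ = +1 — ✓.
All four E1 rules are satisfied.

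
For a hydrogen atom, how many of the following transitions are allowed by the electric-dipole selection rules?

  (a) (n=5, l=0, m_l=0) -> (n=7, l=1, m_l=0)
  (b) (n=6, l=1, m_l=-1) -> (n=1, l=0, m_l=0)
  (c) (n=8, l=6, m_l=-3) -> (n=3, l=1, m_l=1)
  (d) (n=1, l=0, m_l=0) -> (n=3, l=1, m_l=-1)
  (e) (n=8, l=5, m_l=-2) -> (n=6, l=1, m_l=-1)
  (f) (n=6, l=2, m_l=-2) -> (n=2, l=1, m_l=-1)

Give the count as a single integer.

4

(a) allowed
(b) allowed
(c) forbidden — Δl = -5 (E1 requires Δl = ±1); Δm_l = +4 (E1 requires Δm_l = 0, ±1)
(d) allowed
(e) forbidden — Δl = -4 (E1 requires Δl = ±1)
(f) allowed
Total allowed: 4 of 6.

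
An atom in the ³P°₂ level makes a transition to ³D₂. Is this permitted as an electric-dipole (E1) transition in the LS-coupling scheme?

ΔJ = 0, ±1 (not J=0↔0): J: 2 → 2, ΔJ = +0 — ✓.
ΔL = 0, ±1 (not L=0↔0): L: 1 → 2, ΔL = +1 — ✓.
Parity must change: odd → even — ✓.
ΔS = 0: S: 1 → 1 — ✓.
All four E1 rules are satisfied.

allowed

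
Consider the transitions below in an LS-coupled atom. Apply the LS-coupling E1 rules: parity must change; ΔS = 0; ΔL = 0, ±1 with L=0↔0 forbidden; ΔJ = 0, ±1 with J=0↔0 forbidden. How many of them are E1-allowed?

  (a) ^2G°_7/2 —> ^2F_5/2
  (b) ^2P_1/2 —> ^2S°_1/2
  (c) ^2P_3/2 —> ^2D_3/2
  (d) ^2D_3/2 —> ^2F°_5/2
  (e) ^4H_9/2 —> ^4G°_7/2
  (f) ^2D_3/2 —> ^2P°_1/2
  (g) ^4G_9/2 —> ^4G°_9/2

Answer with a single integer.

6

(a) allowed
(b) allowed
(c) forbidden (parity fails)
(d) allowed
(e) allowed
(f) allowed
(g) allowed
Total allowed: 6 of 7.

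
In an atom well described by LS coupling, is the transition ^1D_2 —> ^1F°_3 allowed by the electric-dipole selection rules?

Initial level: S=0, L=2, J=2, parity even. Final level: S=0, L=3, J=3, parity odd.
Parity must change: even → odd — ✓.
ΔL = 0, ±1 (not L=0↔0): L: 2 → 3, ΔL = +1 — ✓.
ΔJ = 0, ±1 (not J=0↔0): J: 2 → 3, ΔJ = +1 — ✓.
ΔS = 0: S: 0 → 0 — ✓.
All four E1 rules are satisfied.

allowed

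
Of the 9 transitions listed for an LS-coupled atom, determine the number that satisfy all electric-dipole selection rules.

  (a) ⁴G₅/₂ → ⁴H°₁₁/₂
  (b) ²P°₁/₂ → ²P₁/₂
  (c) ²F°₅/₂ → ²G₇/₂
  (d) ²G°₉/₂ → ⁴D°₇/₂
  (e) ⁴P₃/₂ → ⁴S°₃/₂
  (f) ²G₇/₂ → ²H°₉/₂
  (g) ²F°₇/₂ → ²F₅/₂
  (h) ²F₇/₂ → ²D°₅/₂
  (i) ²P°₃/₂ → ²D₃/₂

(a) forbidden (ΔJ fails)
(b) allowed
(c) allowed
(d) forbidden (parity, ΔS, ΔL fail)
(e) allowed
(f) allowed
(g) allowed
(h) allowed
(i) allowed
Total allowed: 7 of 9.

7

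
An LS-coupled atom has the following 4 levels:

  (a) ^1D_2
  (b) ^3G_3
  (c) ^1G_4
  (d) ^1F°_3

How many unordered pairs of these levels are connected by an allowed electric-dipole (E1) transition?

(a)–(b): forbidden (parity, ΔS, ΔL).
(a)–(c): forbidden (parity, ΔL, ΔJ).
(a)–(d): allowed.
(b)–(c): forbidden (parity, ΔS).
(b)–(d): forbidden (ΔS).
(c)–(d): allowed.
Allowed pairs: 2 of 6.

2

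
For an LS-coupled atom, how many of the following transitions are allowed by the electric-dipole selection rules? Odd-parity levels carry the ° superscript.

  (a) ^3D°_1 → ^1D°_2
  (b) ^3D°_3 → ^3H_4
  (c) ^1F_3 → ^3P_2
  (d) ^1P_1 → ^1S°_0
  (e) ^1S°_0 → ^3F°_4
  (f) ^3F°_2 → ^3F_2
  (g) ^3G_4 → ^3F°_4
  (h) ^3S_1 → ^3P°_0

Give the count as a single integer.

(a) forbidden (parity, ΔS fail)
(b) forbidden (ΔL fails)
(c) forbidden (parity, ΔS, ΔL fail)
(d) allowed
(e) forbidden (parity, ΔS, ΔL, ΔJ fail)
(f) allowed
(g) allowed
(h) allowed
Total allowed: 4 of 8.

4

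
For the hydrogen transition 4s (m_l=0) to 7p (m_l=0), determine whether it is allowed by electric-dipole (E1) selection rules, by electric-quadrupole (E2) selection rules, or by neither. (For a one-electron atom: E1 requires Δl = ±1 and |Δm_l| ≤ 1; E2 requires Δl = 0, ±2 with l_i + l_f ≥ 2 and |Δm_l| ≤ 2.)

Δl = 1 − 0 = +1; l_i + l_f = 1.
Δm_l = +0.
E1 (Δl = ±1, |Δm_l| ≤ 1): satisfied.
E2 (Δl = 0,±2, l_i+l_f ≥ 2, |Δm_l| ≤ 2): not satisfied.

E1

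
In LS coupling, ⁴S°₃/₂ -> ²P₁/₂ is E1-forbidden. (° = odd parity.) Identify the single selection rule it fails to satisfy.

Initial level: S=3/2, L=0, J=3/2, parity odd. Final level: S=1/2, L=1, J=1/2, parity even.
Parity must change: odd → even — ok.
ΔS = 0: S: 3/2 → 1/2 — fails.
ΔL = 0, ±1 (not L=0↔0): L: 0 → 1, ΔL = +1 — ok.
ΔJ = 0, ±1 (not J=0↔0): J: 3/2 → 1/2, ΔJ = -1 — ok.

the ΔS = 0 rule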